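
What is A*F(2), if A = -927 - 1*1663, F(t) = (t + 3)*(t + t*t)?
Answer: -77700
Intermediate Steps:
F(t) = (3 + t)*(t + t²)
A = -2590 (A = -927 - 1663 = -2590)
A*F(2) = -5180*(3 + 2² + 4*2) = -5180*(3 + 4 + 8) = -5180*15 = -2590*30 = -77700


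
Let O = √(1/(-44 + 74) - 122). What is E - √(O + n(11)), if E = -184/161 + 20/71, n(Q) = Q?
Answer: -428/497 - √(9900 + 30*I*√109770)/30 ≈ -4.5072 - 1.5145*I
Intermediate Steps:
O = I*√109770/30 (O = √(1/30 - 122) = √(-3659/30) = I*√109770/30 ≈ 11.044*I)
E = -428/497 (E = -184*1/161 + 20*(1/71) = -8/7 + 20/71 = -428/497 ≈ -0.86117)
E - √(O + n(11)) = -428/497 - √(I*√109770/30 + 11) = -428/497 - √(11 + I*√109770/30)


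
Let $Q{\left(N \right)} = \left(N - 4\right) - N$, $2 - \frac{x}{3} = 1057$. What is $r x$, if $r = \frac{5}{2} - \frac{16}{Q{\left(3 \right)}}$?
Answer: $- \frac{41145}{2} \approx -20573.0$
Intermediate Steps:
$x = -3165$ ($x = 6 - 3171 = -3165$)
$Q{\left(N \right)} = -4$ ($Q{\left(N \right)} = \left(-4 + N\right) - N = -4$)
$r = \frac{13}{2}$ ($r = \frac{5}{2} - \frac{16}{-4} = 5 \cdot \frac{1}{2} - -4 = \frac{5}{2} + 4 = \frac{13}{2} \approx 6.5$)
$r x = \frac{13}{2} \left(-3165\right) = - \frac{41145}{2}$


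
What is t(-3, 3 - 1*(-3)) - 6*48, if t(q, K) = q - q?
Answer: -288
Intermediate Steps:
t(q, K) = 0
t(-3, 3 - 1*(-3)) - 6*48 = 0 - 6*48 = 0 - 288 = -288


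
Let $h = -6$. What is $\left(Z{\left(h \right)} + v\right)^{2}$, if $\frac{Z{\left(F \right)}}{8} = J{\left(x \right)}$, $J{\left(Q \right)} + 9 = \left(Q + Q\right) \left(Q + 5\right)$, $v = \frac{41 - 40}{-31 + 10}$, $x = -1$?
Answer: $\frac{8162449}{441} \approx 18509.0$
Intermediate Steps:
$v = - \frac{1}{21}$ ($v = 1 \frac{1}{-21} = 1 \left(- \frac{1}{21}\right) = - \frac{1}{21} \approx -0.047619$)
$J{\left(Q \right)} = -9 + 2 Q \left(5 + Q\right)$ ($J{\left(Q \right)} = -9 + \left(Q + Q\right) \left(Q + 5\right) = -9 + 2 Q \left(5 + Q\right)$)
$Z{\left(F \right)} = -136$ ($Z{\left(F \right)} = 8 \left(-9 + 2 \left(-1\right)^{2} + 10 \left(-1\right)\right) = 8 \left(-9 + 2 \cdot 1 - 10\right) = 8 \left(-9 + 2 - 10\right) = 8 \left(-17\right) = -136$)
$\left(Z{\left(h \right)} + v\right)^{2} = \left(-136 - \frac{1}{21}\right)^{2} = \left(- \frac{2857}{21}\right)^{2} = \frac{8162449}{441}$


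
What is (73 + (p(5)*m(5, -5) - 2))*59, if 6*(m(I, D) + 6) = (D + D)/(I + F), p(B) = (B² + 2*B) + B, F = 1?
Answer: -95639/9 ≈ -10627.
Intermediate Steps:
p(B) = B² + 3*B
m(I, D) = -6 + D/(3*(1 + I)) (m(I, D) = -6 + ((D + D)/(I + 1))/6 = -6 + ((2*D)/(1 + I))/6 = -6 + (2*D/(1 + I))/6 = -6 + D/(3*(1 + I)))
(73 + (p(5)*m(5, -5) - 2))*59 = (73 + ((5*(3 + 5))*((-18 - 5 - 18*5)/(3*(1 + 5))) - 2))*59 = (73 + ((5*8)*((⅓)*(-18 - 5 - 90)/6) - 2))*59 = (73 + (40*((⅓)*(⅙)*(-113)) - 2))*59 = (73 + (40*(-113/18) - 2))*59 = (73 + (-2260/9 - 2))*59 = (73 - 2278/9)*59 = -1621/9*59 = -95639/9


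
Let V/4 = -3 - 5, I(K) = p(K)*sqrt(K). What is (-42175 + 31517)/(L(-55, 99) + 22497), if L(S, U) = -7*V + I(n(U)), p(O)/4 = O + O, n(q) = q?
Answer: -242160418/454144705 + 25323408*sqrt(11)/454144705 ≈ -0.34829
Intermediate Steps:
p(O) = 8*O (p(O) = 4*(O + O) = 4*(2*O) = 8*O)
I(K) = 8*K**(3/2) (I(K) = (8*K)*sqrt(K) = 8*K**(3/2))
V = -32 (V = 4*(-3 - 5) = 4*(-8) = -32)
L(S, U) = 224 + 8*U**(3/2) (L(S, U) = -7*(-32) + 8*U**(3/2) = 224 + 8*U**(3/2))
(-42175 + 31517)/(L(-55, 99) + 22497) = (-42175 + 31517)/((224 + 8*99**(3/2)) + 22497) = -10658/((224 + 8*(297*sqrt(11))) + 22497) = -10658/((224 + 2376*sqrt(11)) + 22497) = -10658/(22721 + 2376*sqrt(11))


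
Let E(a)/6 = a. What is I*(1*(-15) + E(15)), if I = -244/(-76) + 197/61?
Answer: 559800/1159 ≈ 483.00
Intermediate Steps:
E(a) = 6*a
I = 7464/1159 (I = -244*(-1/76) + 197*(1/61) = 61/19 + 197/61 = 7464/1159 ≈ 6.4400)
I*(1*(-15) + E(15)) = 7464*(1*(-15) + 6*15)/1159 = 7464*(-15 + 90)/1159 = (7464/1159)*75 = 559800/1159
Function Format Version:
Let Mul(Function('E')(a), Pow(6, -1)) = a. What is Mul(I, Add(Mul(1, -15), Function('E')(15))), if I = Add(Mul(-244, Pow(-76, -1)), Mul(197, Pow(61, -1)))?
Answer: Rational(559800, 1159) ≈ 483.00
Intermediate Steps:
Function('E')(a) = Mul(6, a)
I = Rational(7464, 1159) (I = Add(Mul(-244, Rational(-1, 76)), Mul(197, Rational(1, 61))) = Add(Rational(61, 19), Rational(197, 61)) = Rational(7464, 1159) ≈ 6.4400)
Mul(I, Add(Mul(1, -15), Function('E')(15))) = Mul(Rational(7464, 1159), Add(Mul(1, -15), Mul(6, 15))) = Mul(Rational(7464, 1159), Add(-15, 90)) = Mul(Rational(7464, 1159), 75) = Rational(559800, 1159)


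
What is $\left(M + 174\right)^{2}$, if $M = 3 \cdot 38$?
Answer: $82944$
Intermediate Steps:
$M = 114$
$\left(M + 174\right)^{2} = \left(114 + 174\right)^{2} = 288^{2} = 82944$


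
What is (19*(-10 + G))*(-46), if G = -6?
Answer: 13984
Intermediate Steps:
(19*(-10 + G))*(-46) = (19*(-10 - 6))*(-46) = (19*(-16))*(-46) = -304*(-46) = 13984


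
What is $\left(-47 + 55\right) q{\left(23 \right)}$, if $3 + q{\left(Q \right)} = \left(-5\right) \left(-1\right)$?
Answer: $16$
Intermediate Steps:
$q{\left(Q \right)} = 2$ ($q{\left(Q \right)} = -3 - -5 = -3 + 5 = 2$)
$\left(-47 + 55\right) q{\left(23 \right)} = \left(-47 + 55\right) 2 = 8 \cdot 2 = 16$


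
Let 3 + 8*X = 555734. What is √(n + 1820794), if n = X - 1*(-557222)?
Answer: √39159718/4 ≈ 1564.4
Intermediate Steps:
X = 555731/8 (X = -3/8 + (⅛)*555734 = -3/8 + 277867/4 = 555731/8 ≈ 69466.)
n = 5013507/8 (n = 555731/8 - 1*(-557222) = 555731/8 + 557222 = 5013507/8 ≈ 6.2669e+5)
√(n + 1820794) = √(5013507/8 + 1820794) = √(19579859/8) = √39159718/4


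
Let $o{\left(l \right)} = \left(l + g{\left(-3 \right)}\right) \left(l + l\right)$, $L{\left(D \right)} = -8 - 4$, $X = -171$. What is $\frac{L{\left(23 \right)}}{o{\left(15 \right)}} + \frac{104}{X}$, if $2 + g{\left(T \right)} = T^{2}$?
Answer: $- \frac{5891}{9405} \approx -0.62637$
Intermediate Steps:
$g{\left(T \right)} = -2 + T^{2}$
$L{\left(D \right)} = -12$
$o{\left(l \right)} = 2 l \left(7 + l\right)$ ($o{\left(l \right)} = \left(l - \left(2 - \left(-3\right)^{2}\right)\right) \left(l + l\right) = \left(l + \left(-2 + 9\right)\right) 2 l = \left(l + 7\right) 2 l = \left(7 + l\right) 2 l = 2 l \left(7 + l\right)$)
$\frac{L{\left(23 \right)}}{o{\left(15 \right)}} + \frac{104}{X} = - \frac{12}{2 \cdot 15 \left(7 + 15\right)} + \frac{104}{-171} = - \frac{12}{2 \cdot 15 \cdot 22} + 104 \left(- \frac{1}{171}\right) = - \frac{12}{660} - \frac{104}{171} = \left(-12\right) \frac{1}{660} - \frac{104}{171} = - \frac{1}{55} - \frac{104}{171} = - \frac{5891}{9405}$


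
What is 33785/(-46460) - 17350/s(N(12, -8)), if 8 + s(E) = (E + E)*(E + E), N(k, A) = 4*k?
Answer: -6982333/2673773 ≈ -2.6114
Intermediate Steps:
s(E) = -8 + 4*E² (s(E) = -8 + (E + E)*(E + E) = -8 + (2*E)*(2*E) = -8 + 4*E²)
33785/(-46460) - 17350/s(N(12, -8)) = 33785/(-46460) - 17350/(-8 + 4*(4*12)²) = 33785*(-1/46460) - 17350/(-8 + 4*48²) = -6757/9292 - 17350/(-8 + 4*2304) = -6757/9292 - 17350/(-8 + 9216) = -6757/9292 - 17350/9208 = -6757/9292 - 17350*1/9208 = -6757/9292 - 8675/4604 = -6982333/2673773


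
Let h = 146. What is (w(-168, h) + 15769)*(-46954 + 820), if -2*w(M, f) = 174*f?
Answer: -141492978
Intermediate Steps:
w(M, f) = -87*f
(w(-168, h) + 15769)*(-46954 + 820) = (-87*146 + 15769)*(-46954 + 820) = (-12702 + 15769)*(-46134) = 3067*(-46134) = -141492978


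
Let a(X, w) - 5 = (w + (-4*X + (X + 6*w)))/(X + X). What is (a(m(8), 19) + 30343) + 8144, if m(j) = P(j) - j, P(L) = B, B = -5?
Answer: 500310/13 ≈ 38485.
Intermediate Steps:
P(L) = -5
m(j) = -5 - j
a(X, w) = 5 + (-3*X + 7*w)/(2*X) (a(X, w) = 5 + (w + (-4*X + (X + 6*w)))/(X + X) = 5 + (w + (-3*X + 6*w))/((2*X)) = 5 + (-3*X + 7*w)*(1/(2*X)) = 5 + (-3*X + 7*w)/(2*X))
(a(m(8), 19) + 30343) + 8144 = (7*((-5 - 1*8) + 19)/(2*(-5 - 1*8)) + 30343) + 8144 = (7*((-5 - 8) + 19)/(2*(-5 - 8)) + 30343) + 8144 = ((7/2)*(-13 + 19)/(-13) + 30343) + 8144 = ((7/2)*(-1/13)*6 + 30343) + 8144 = (-21/13 + 30343) + 8144 = 394438/13 + 8144 = 500310/13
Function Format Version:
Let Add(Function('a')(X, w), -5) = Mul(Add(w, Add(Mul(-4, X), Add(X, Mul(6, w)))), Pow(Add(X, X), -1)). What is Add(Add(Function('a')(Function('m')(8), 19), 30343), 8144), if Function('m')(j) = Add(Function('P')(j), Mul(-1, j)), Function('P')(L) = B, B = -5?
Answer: Rational(500310, 13) ≈ 38485.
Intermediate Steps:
Function('P')(L) = -5
Function('m')(j) = Add(-5, Mul(-1, j))
Function('a')(X, w) = Add(5, Mul(Rational(1, 2), Pow(X, -1), Add(Mul(-3, X), Mul(7, w)))) (Function('a')(X, w) = Add(5, Mul(Add(w, Add(Mul(-4, X), Add(X, Mul(6, w)))), Pow(Add(X, X), -1))) = Add(5, Mul(Add(w, Add(Mul(-3, X), Mul(6, w))), Pow(Mul(2, X), -1))) = Add(5, Mul(Add(Mul(-3, X), Mul(7, w)), Mul(Rational(1, 2), Pow(X, -1)))) = Add(5, Mul(Rational(1, 2), Pow(X, -1), Add(Mul(-3, X), Mul(7, w)))))
Add(Add(Function('a')(Function('m')(8), 19), 30343), 8144) = Add(Add(Mul(Rational(7, 2), Pow(Add(-5, Mul(-1, 8)), -1), Add(Add(-5, Mul(-1, 8)), 19)), 30343), 8144) = Add(Add(Mul(Rational(7, 2), Pow(Add(-5, -8), -1), Add(Add(-5, -8), 19)), 30343), 8144) = Add(Add(Mul(Rational(7, 2), Pow(-13, -1), Add(-13, 19)), 30343), 8144) = Add(Add(Mul(Rational(7, 2), Rational(-1, 13), 6), 30343), 8144) = Add(Add(Rational(-21, 13), 30343), 8144) = Add(Rational(394438, 13), 8144) = Rational(500310, 13)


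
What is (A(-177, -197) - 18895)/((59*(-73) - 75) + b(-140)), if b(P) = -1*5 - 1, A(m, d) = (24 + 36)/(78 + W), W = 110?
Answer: 444025/103118 ≈ 4.3060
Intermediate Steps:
A(m, d) = 15/47 (A(m, d) = (24 + 36)/(78 + 110) = 60/188 = 60*(1/188) = 15/47)
b(P) = -6 (b(P) = -5 - 1 = -6)
(A(-177, -197) - 18895)/((59*(-73) - 75) + b(-140)) = (15/47 - 18895)/((59*(-73) - 75) - 6) = -888050/(47*((-4307 - 75) - 6)) = -888050/(47*(-4382 - 6)) = -888050/47/(-4388) = -888050/47*(-1/4388) = 444025/103118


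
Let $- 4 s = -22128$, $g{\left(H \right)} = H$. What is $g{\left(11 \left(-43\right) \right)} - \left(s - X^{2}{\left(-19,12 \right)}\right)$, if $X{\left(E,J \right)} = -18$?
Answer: $-5681$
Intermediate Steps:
$s = 5532$ ($s = \left(- \frac{1}{4}\right) \left(-22128\right) = 5532$)
$g{\left(11 \left(-43\right) \right)} - \left(s - X^{2}{\left(-19,12 \right)}\right) = 11 \left(-43\right) - \left(5532 - \left(-18\right)^{2}\right) = -473 - \left(5532 - 324\right) = -473 - 5208 = -5681$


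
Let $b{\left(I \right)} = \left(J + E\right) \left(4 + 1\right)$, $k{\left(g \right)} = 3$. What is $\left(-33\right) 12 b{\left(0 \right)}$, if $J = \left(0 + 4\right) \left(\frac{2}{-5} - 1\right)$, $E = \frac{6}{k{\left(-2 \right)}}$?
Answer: $7128$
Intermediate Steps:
$E = 2$ ($E = \frac{6}{3} = 6 \cdot \frac{1}{3} = 2$)
$J = - \frac{28}{5}$ ($J = 4 \left(2 \left(- \frac{1}{5}\right) - 1\right) = 4 \left(- \frac{2}{5} - 1\right) = 4 \left(- \frac{7}{5}\right) = - \frac{28}{5} \approx -5.6$)
$b{\left(I \right)} = -18$ ($b{\left(I \right)} = \left(- \frac{28}{5} + 2\right) \left(4 + 1\right) = \left(- \frac{18}{5}\right) 5 = -18$)
$\left(-33\right) 12 b{\left(0 \right)} = \left(-33\right) 12 \left(-18\right) = \left(-396\right) \left(-18\right) = 7128$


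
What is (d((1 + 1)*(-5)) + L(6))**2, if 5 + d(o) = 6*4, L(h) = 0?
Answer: 361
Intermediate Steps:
d(o) = 19 (d(o) = -5 + 6*4 = -5 + 24 = 19)
(d((1 + 1)*(-5)) + L(6))**2 = (19 + 0)**2 = 19**2 = 361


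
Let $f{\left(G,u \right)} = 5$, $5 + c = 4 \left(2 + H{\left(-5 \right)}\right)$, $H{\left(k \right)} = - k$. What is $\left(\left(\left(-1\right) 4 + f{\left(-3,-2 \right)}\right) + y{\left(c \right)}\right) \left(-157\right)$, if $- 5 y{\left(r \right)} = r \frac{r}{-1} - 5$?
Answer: $- \frac{84623}{5} \approx -16925.0$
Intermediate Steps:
$c = 23$ ($c = -5 + 4 \left(2 - -5\right) = -5 + 4 \left(2 + 5\right) = -5 + 4 \cdot 7 = -5 + 28 = 23$)
$y{\left(r \right)} = 1 + \frac{r^{2}}{5}$ ($y{\left(r \right)} = - \frac{r \frac{r}{-1} - 5}{5} = - \frac{r r \left(-1\right) - 5}{5} = - \frac{r \left(- r\right) - 5}{5} = - \frac{- r^{2} - 5}{5} = - \frac{-5 - r^{2}}{5} = 1 + \frac{r^{2}}{5}$)
$\left(\left(\left(-1\right) 4 + f{\left(-3,-2 \right)}\right) + y{\left(c \right)}\right) \left(-157\right) = \left(\left(\left(-1\right) 4 + 5\right) + \left(1 + \frac{23^{2}}{5}\right)\right) \left(-157\right) = \left(\left(-4 + 5\right) + \left(1 + \frac{1}{5} \cdot 529\right)\right) \left(-157\right) = \left(1 + \left(1 + \frac{529}{5}\right)\right) \left(-157\right) = \left(1 + \frac{534}{5}\right) \left(-157\right) = \frac{539}{5} \left(-157\right) = - \frac{84623}{5}$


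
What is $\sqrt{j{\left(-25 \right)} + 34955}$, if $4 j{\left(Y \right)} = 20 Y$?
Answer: $9 \sqrt{430} \approx 186.63$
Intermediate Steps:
$j{\left(Y \right)} = 5 Y$ ($j{\left(Y \right)} = \frac{20 Y}{4} = 5 Y$)
$\sqrt{j{\left(-25 \right)} + 34955} = \sqrt{5 \left(-25\right) + 34955} = \sqrt{-125 + 34955} = \sqrt{34830} = 9 \sqrt{430}$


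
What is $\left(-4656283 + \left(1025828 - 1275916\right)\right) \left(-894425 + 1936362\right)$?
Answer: $-5112129480627$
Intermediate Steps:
$\left(-4656283 + \left(1025828 - 1275916\right)\right) \left(-894425 + 1936362\right) = \left(-4656283 + \left(1025828 - 1275916\right)\right) 1041937 = \left(-4656283 - 250088\right) 1041937 = \left(-4906371\right) 1041937 = -5112129480627$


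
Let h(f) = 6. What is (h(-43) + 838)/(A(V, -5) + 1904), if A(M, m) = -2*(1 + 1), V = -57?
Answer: 211/475 ≈ 0.44421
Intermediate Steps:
A(M, m) = -4 (A(M, m) = -2*2 = -4)
(h(-43) + 838)/(A(V, -5) + 1904) = (6 + 838)/(-4 + 1904) = 844/1900 = 844*(1/1900) = 211/475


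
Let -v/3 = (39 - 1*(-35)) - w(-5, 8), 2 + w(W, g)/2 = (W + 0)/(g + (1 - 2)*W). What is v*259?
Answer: -795648/13 ≈ -61204.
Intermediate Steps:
w(W, g) = -4 + 2*W/(g - W) (w(W, g) = -4 + 2*((W + 0)/(g + (1 - 2)*W)) = -4 + 2*(W/(g - W)) = -4 + 2*W/(g - W))
v = -3072/13 (v = -3*((39 - 1*(-35)) - 2*(-3*(-5) + 2*8)/(-5 - 1*8)) = -3*((39 + 35) - 2*(15 + 16)/(-5 - 8)) = -3*(74 - 2*31/(-13)) = -3*(74 - 2*(-1)*31/13) = -3*(74 - 1*(-62/13)) = -3*(74 + 62/13) = -3*1024/13 = -3072/13 ≈ -236.31)
v*259 = -3072/13*259 = -795648/13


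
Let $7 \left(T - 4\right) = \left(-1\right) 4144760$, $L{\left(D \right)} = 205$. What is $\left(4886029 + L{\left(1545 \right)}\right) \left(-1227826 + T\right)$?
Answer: $- \frac{62248246450276}{7} \approx -8.8926 \cdot 10^{12}$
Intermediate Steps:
$T = - \frac{4144732}{7}$ ($T = 4 + \frac{\left(-1\right) 4144760}{7} = 4 + \frac{1}{7} \left(-4144760\right) = 4 - \frac{4144760}{7} = - \frac{4144732}{7} \approx -5.9211 \cdot 10^{5}$)
$\left(4886029 + L{\left(1545 \right)}\right) \left(-1227826 + T\right) = \left(4886029 + 205\right) \left(-1227826 - \frac{4144732}{7}\right) = 4886234 \left(- \frac{12739514}{7}\right) = - \frac{62248246450276}{7}$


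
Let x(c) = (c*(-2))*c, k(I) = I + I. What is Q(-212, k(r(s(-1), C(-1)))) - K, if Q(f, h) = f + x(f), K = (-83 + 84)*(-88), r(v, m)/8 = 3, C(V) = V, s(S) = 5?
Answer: -90012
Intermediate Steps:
r(v, m) = 24 (r(v, m) = 8*3 = 24)
k(I) = 2*I
x(c) = -2*c**2 (x(c) = (-2*c)*c = -2*c**2)
K = -88 (K = 1*(-88) = -88)
Q(f, h) = f - 2*f**2
Q(-212, k(r(s(-1), C(-1)))) - K = -212*(1 - 2*(-212)) - 1*(-88) = -212*(1 + 424) + 88 = -212*425 + 88 = -90100 + 88 = -90012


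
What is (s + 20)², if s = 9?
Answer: 841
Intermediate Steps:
(s + 20)² = (9 + 20)² = 29² = 841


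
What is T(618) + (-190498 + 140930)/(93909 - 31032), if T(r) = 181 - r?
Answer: -27526817/62877 ≈ -437.79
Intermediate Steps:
T(618) + (-190498 + 140930)/(93909 - 31032) = (181 - 1*618) + (-190498 + 140930)/(93909 - 31032) = (181 - 618) - 49568/62877 = -437 - 49568*1/62877 = -437 - 49568/62877 = -27526817/62877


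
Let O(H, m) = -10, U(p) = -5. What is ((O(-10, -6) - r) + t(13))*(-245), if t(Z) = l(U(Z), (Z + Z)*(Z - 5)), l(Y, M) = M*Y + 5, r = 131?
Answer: 288120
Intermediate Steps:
l(Y, M) = 5 + M*Y
t(Z) = 5 - 10*Z*(-5 + Z) (t(Z) = 5 + ((Z + Z)*(Z - 5))*(-5) = 5 + ((2*Z)*(-5 + Z))*(-5) = 5 + (2*Z*(-5 + Z))*(-5) = 5 - 10*Z*(-5 + Z))
((O(-10, -6) - r) + t(13))*(-245) = ((-10 - 1*131) + (5 - 10*13*(-5 + 13)))*(-245) = ((-10 - 131) + (5 - 10*13*8))*(-245) = (-141 + (5 - 1040))*(-245) = (-141 - 1035)*(-245) = -1176*(-245) = 288120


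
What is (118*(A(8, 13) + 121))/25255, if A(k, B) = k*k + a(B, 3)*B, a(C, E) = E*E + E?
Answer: 40238/25255 ≈ 1.5933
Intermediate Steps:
a(C, E) = E + E**2 (a(C, E) = E**2 + E = E + E**2)
A(k, B) = k**2 + 12*B (A(k, B) = k*k + (3*(1 + 3))*B = k**2 + (3*4)*B = k**2 + 12*B)
(118*(A(8, 13) + 121))/25255 = (118*((8**2 + 12*13) + 121))/25255 = (118*((64 + 156) + 121))*(1/25255) = (118*(220 + 121))*(1/25255) = (118*341)*(1/25255) = 40238*(1/25255) = 40238/25255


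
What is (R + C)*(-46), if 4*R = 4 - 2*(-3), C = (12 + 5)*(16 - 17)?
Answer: 667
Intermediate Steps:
C = -17 (C = 17*(-1) = -17)
R = 5/2 (R = (4 - 2*(-3))/4 = (4 + 6)/4 = (¼)*10 = 5/2 ≈ 2.5000)
(R + C)*(-46) = (5/2 - 17)*(-46) = -29/2*(-46) = 667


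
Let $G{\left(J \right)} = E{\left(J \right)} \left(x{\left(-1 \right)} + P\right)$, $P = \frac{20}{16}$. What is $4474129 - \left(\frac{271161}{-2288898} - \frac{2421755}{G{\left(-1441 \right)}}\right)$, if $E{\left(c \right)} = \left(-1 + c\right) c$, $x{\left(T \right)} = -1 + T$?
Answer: $\frac{56295313681673107}{12582411402} \approx 4.4741 \cdot 10^{6}$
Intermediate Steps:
$E{\left(c \right)} = c \left(-1 + c\right)$
$P = \frac{5}{4}$ ($P = 20 \cdot \frac{1}{16} = \frac{5}{4} \approx 1.25$)
$G{\left(J \right)} = - \frac{3 J \left(-1 + J\right)}{4}$ ($G{\left(J \right)} = J \left(-1 + J\right) \left(\left(-1 - 1\right) + \frac{5}{4}\right) = J \left(-1 + J\right) \left(-2 + \frac{5}{4}\right) = J \left(-1 + J\right) \left(- \frac{3}{4}\right) = - \frac{3 J \left(-1 + J\right)}{4}$)
$4474129 - \left(\frac{271161}{-2288898} - \frac{2421755}{G{\left(-1441 \right)}}\right) = 4474129 - \left(\frac{271161}{-2288898} - \frac{2421755}{\frac{3}{4} \left(-1441\right) \left(1 - -1441\right)}\right) = 4474129 - \left(271161 \left(- \frac{1}{2288898}\right) - \frac{2421755}{\frac{3}{4} \left(-1441\right) \left(1 + 1441\right)}\right) = 4474129 - \left(- \frac{10043}{84774} - \frac{2421755}{\frac{3}{4} \left(-1441\right) 1442}\right) = 4474129 - \left(- \frac{10043}{84774} - \frac{2421755}{- \frac{3116883}{2}}\right) = 4474129 - \left(- \frac{10043}{84774} - - \frac{691930}{445269}\right) = 4474129 - \left(- \frac{10043}{84774} + \frac{691930}{445269}\right) = 4474129 - \frac{18061945751}{12582411402} = \frac{56295313681673107}{12582411402}$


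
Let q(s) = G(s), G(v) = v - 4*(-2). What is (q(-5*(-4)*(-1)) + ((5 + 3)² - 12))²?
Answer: 1600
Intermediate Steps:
G(v) = 8 + v (G(v) = v + 8 = 8 + v)
q(s) = 8 + s
(q(-5*(-4)*(-1)) + ((5 + 3)² - 12))² = ((8 - 5*(-4)*(-1)) + ((5 + 3)² - 12))² = ((8 + 20*(-1)) + (8² - 12))² = ((8 - 20) + (64 - 12))² = (-12 + 52)² = 40² = 1600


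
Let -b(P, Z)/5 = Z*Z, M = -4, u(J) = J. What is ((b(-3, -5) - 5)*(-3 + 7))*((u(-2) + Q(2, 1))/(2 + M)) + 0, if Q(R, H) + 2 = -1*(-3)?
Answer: -260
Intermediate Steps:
Q(R, H) = 1 (Q(R, H) = -2 - 1*(-3) = -2 + 3 = 1)
b(P, Z) = -5*Z² (b(P, Z) = -5*Z*Z = -5*Z²)
((b(-3, -5) - 5)*(-3 + 7))*((u(-2) + Q(2, 1))/(2 + M)) + 0 = ((-5*(-5)² - 5)*(-3 + 7))*((-2 + 1)/(2 - 4)) + 0 = ((-5*25 - 5)*4)*(-1/(-2)) + 0 = ((-125 - 5)*4)*(-1*(-½)) + 0 = -130*4*(½) + 0 = -520*½ + 0 = -260 + 0 = -260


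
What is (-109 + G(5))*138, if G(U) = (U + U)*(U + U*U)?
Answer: 26358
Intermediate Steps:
G(U) = 2*U*(U + U**2) (G(U) = (2*U)*(U + U**2) = 2*U*(U + U**2))
(-109 + G(5))*138 = (-109 + 2*5**2*(1 + 5))*138 = (-109 + 2*25*6)*138 = (-109 + 300)*138 = 191*138 = 26358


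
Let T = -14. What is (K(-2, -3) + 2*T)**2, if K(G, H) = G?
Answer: 900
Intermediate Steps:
(K(-2, -3) + 2*T)**2 = (-2 + 2*(-14))**2 = (-2 - 28)**2 = (-30)**2 = 900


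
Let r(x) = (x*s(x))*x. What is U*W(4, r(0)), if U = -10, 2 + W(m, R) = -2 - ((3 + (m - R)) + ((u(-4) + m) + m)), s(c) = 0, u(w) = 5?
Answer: 240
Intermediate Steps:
r(x) = 0 (r(x) = (x*0)*x = 0*x = 0)
W(m, R) = -12 + R - 3*m (W(m, R) = -2 + (-2 - ((3 + (m - R)) + ((5 + m) + m))) = -2 + (-2 - ((3 + m - R) + (5 + 2*m))) = -2 + (-2 - (8 - R + 3*m)) = -2 + (-2 + (-8 + R - 3*m)) = -2 + (-10 + R - 3*m) = -12 + R - 3*m)
U*W(4, r(0)) = -10*(-12 + 0 - 3*4) = -10*(-12 + 0 - 12) = -10*(-24) = 240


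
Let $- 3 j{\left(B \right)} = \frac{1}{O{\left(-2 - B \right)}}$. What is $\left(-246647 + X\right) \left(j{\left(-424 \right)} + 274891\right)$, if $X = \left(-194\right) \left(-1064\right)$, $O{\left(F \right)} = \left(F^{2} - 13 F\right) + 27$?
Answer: $- \frac{5727252034760144}{517875} \approx -1.1059 \cdot 10^{10}$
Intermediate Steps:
$O{\left(F \right)} = 27 + F^{2} - 13 F$
$X = 206416$
$j{\left(B \right)} = - \frac{1}{3 \left(53 + \left(-2 - B\right)^{2} + 13 B\right)}$ ($j{\left(B \right)} = - \frac{1}{3 \left(27 + \left(-2 - B\right)^{2} - 13 \left(-2 - B\right)\right)} = - \frac{1}{3 \left(27 + \left(-2 - B\right)^{2} + \left(26 + 13 B\right)\right)} = - \frac{1}{3 \left(53 + \left(-2 - B\right)^{2} + 13 B\right)}$)
$\left(-246647 + X\right) \left(j{\left(-424 \right)} + 274891\right) = \left(-246647 + 206416\right) \left(- \frac{1}{171 + 3 \left(-424\right)^{2} + 51 \left(-424\right)} + 274891\right) = - 40231 \left(- \frac{1}{171 + 3 \cdot 179776 - 21624} + 274891\right) = - 40231 \left(- \frac{1}{171 + 539328 - 21624} + 274891\right) = - 40231 \left(- \frac{1}{517875} + 274891\right) = \left(-40231\right) \frac{142359176624}{517875} = - \frac{5727252034760144}{517875}$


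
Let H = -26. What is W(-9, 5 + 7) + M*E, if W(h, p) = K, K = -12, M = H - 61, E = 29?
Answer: -2535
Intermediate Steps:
M = -87 (M = -26 - 61 = -87)
W(h, p) = -12
W(-9, 5 + 7) + M*E = -12 - 87*29 = -12 - 2523 = -2535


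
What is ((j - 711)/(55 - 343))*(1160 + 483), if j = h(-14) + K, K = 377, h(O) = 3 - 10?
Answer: 560263/288 ≈ 1945.4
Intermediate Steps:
h(O) = -7
j = 370 (j = -7 + 377 = 370)
((j - 711)/(55 - 343))*(1160 + 483) = ((370 - 711)/(55 - 343))*(1160 + 483) = -341/(-288)*1643 = -341*(-1/288)*1643 = (341/288)*1643 = 560263/288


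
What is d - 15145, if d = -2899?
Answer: -18044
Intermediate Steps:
d - 15145 = -2899 - 15145 = -18044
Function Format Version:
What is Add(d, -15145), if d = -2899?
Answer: -18044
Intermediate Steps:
Add(d, -15145) = Add(-2899, -15145) = -18044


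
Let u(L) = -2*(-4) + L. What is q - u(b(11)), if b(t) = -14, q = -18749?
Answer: -18743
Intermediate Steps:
u(L) = 8 + L
q - u(b(11)) = -18749 - (8 - 14) = -18749 - 1*(-6) = -18749 + 6 = -18743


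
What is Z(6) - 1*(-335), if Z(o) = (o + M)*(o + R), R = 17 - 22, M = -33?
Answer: 308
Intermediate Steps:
R = -5
Z(o) = (-33 + o)*(-5 + o) (Z(o) = (o - 33)*(o - 5) = (-33 + o)*(-5 + o))
Z(6) - 1*(-335) = (165 + 6² - 38*6) - 1*(-335) = (165 + 36 - 228) + 335 = -27 + 335 = 308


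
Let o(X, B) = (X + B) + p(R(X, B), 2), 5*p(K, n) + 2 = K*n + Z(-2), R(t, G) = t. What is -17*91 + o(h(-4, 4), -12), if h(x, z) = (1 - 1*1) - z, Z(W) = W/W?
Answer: -7824/5 ≈ -1564.8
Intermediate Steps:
Z(W) = 1
h(x, z) = -z (h(x, z) = (1 - 1) - z = 0 - z = -z)
p(K, n) = -1/5 + K*n/5 (p(K, n) = -2/5 + (K*n + 1)/5 = -2/5 + (1 + K*n)/5 = -2/5 + (1/5 + K*n/5) = -1/5 + K*n/5)
o(X, B) = -1/5 + B + 7*X/5 (o(X, B) = (X + B) + (-1/5 + (1/5)*X*2) = (B + X) + (-1/5 + 2*X/5) = -1/5 + B + 7*X/5)
-17*91 + o(h(-4, 4), -12) = -17*91 + (-1/5 - 12 + 7*(-1*4)/5) = -1547 + (-1/5 - 12 + (7/5)*(-4)) = -1547 + (-1/5 - 12 - 28/5) = -1547 - 89/5 = -7824/5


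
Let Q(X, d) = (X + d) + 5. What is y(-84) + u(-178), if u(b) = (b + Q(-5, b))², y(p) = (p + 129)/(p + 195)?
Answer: 4689247/37 ≈ 1.2674e+5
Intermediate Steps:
Q(X, d) = 5 + X + d
y(p) = (129 + p)/(195 + p)
u(b) = 4*b² (u(b) = (b + (5 - 5 + b))² = (b + b)² = (2*b)² = 4*b²)
y(-84) + u(-178) = (129 - 84)/(195 - 84) + 4*(-178)² = 45/111 + 4*31684 = (1/111)*45 + 126736 = 15/37 + 126736 = 4689247/37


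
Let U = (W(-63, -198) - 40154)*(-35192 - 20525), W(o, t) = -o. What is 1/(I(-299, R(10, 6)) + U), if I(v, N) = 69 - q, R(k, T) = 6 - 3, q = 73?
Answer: 1/2233750243 ≈ 4.4768e-10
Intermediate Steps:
R(k, T) = 3
U = 2233750247 (U = (-1*(-63) - 40154)*(-35192 - 20525) = (63 - 40154)*(-55717) = -40091*(-55717) = 2233750247)
I(v, N) = -4 (I(v, N) = 69 - 1*73 = 69 - 73 = -4)
1/(I(-299, R(10, 6)) + U) = 1/(-4 + 2233750247) = 1/2233750243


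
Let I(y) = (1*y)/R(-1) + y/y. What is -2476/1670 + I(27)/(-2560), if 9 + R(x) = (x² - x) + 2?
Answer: -1582803/1068800 ≈ -1.4809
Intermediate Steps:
R(x) = -7 + x² - x (R(x) = -9 + ((x² - x) + 2) = -9 + (2 + x² - x) = -7 + x² - x)
I(y) = 1 - y/5 (I(y) = (1*y)/(-7 + (-1)² - 1*(-1)) + y/y = y/(-7 + 1 + 1) + 1 = y/(-5) + 1 = y*(-⅕) + 1 = -y/5 + 1 = 1 - y/5)
-2476/1670 + I(27)/(-2560) = -2476/1670 + (1 - ⅕*27)/(-2560) = -2476*1/1670 + (1 - 27/5)*(-1/2560) = -1238/835 - 22/5*(-1/2560) = -1238/835 + 11/6400 = -1582803/1068800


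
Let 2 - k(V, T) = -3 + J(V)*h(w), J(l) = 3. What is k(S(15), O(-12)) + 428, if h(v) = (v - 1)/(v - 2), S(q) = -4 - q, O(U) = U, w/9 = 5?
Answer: 18487/43 ≈ 429.93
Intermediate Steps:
w = 45 (w = 9*5 = 45)
h(v) = (-1 + v)/(-2 + v)
k(V, T) = 83/43 (k(V, T) = 2 - (-3 + 3*((-1 + 45)/(-2 + 45))) = 2 - (-3 + 3*(44/43)) = 2 - (-3 + 132/43) = 2 - 1*3/43 = 2 - 3/43 = 83/43)
k(S(15), O(-12)) + 428 = 83/43 + 428 = 18487/43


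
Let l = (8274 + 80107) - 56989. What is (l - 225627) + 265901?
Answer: 71666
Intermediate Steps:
l = 31392 (l = 88381 - 56989 = 31392)
(l - 225627) + 265901 = (31392 - 225627) + 265901 = -194235 + 265901 = 71666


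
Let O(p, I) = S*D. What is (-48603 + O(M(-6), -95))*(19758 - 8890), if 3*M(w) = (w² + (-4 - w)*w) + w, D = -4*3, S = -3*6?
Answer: -525869916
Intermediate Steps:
S = -18
D = -12
M(w) = w/3 + w²/3 + w*(-4 - w)/3 (M(w) = ((w² + (-4 - w)*w) + w)/3 = ((w² + w*(-4 - w)) + w)/3 = (w + w² + w*(-4 - w))/3 = w/3 + w²/3 + w*(-4 - w)/3)
O(p, I) = 216 (O(p, I) = -18*(-12) = 216)
(-48603 + O(M(-6), -95))*(19758 - 8890) = (-48603 + 216)*(19758 - 8890) = -48387*10868 = -525869916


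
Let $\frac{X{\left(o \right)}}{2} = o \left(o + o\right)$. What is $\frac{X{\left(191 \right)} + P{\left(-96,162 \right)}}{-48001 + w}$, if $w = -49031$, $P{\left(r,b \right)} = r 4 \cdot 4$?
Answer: $- \frac{36097}{24258} \approx -1.488$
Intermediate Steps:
$P{\left(r,b \right)} = 16 r$ ($P{\left(r,b \right)} = 4 r 4 = 16 r$)
$X{\left(o \right)} = 4 o^{2}$ ($X{\left(o \right)} = 2 o \left(o + o\right) = 2 o 2 o = 2 \cdot 2 o^{2} = 4 o^{2}$)
$\frac{X{\left(191 \right)} + P{\left(-96,162 \right)}}{-48001 + w} = \frac{4 \cdot 191^{2} + 16 \left(-96\right)}{-48001 - 49031} = \frac{4 \cdot 36481 - 1536}{-97032} = \left(145924 - 1536\right) \left(- \frac{1}{97032}\right) = 144388 \left(- \frac{1}{97032}\right) = - \frac{36097}{24258}$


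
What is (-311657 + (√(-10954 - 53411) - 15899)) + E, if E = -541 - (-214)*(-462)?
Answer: -426965 + I*√64365 ≈ -4.2697e+5 + 253.7*I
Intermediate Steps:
E = -99409 (E = -541 - 1*98868 = -541 - 98868 = -99409)
(-311657 + (√(-10954 - 53411) - 15899)) + E = (-311657 + (√(-10954 - 53411) - 15899)) - 99409 = (-311657 + (√(-64365) - 15899)) - 99409 = (-311657 + (I*√64365 - 15899)) - 99409 = (-311657 + (-15899 + I*√64365)) - 99409 = (-327556 + I*√64365) - 99409 = -426965 + I*√64365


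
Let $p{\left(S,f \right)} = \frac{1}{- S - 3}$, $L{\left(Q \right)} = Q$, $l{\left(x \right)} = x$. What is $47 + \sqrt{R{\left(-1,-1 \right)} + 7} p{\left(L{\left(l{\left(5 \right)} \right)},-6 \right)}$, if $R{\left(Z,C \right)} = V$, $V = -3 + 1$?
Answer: $47 - \frac{\sqrt{5}}{8} \approx 46.721$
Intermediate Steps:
$V = -2$
$R{\left(Z,C \right)} = -2$
$p{\left(S,f \right)} = \frac{1}{-3 - S}$
$47 + \sqrt{R{\left(-1,-1 \right)} + 7} p{\left(L{\left(l{\left(5 \right)} \right)},-6 \right)} = 47 + \sqrt{-2 + 7} \left(- \frac{1}{3 + 5}\right) = 47 + \sqrt{5} \left(- \frac{1}{8}\right) = 47 - \frac{\sqrt{5}}{8}$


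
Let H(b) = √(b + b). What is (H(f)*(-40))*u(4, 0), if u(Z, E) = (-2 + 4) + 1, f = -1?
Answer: -120*I*√2 ≈ -169.71*I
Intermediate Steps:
u(Z, E) = 3 (u(Z, E) = 2 + 1 = 3)
H(b) = √2*√b (H(b) = √(2*b) = √2*√b)
(H(f)*(-40))*u(4, 0) = ((√2*√(-1))*(-40))*3 = ((√2*I)*(-40))*3 = ((I*√2)*(-40))*3 = -40*I*√2*3 = -120*I*√2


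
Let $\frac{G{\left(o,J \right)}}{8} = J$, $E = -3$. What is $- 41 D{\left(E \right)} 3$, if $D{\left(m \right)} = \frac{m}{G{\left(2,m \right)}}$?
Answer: $- \frac{123}{8} \approx -15.375$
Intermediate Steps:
$G{\left(o,J \right)} = 8 J$
$D{\left(m \right)} = \frac{1}{8}$ ($D{\left(m \right)} = \frac{m}{8 m} = m \frac{1}{8 m} = \frac{1}{8}$)
$- 41 D{\left(E \right)} 3 = \left(-41\right) \frac{1}{8} \cdot 3 = \left(- \frac{41}{8}\right) 3 = - \frac{123}{8}$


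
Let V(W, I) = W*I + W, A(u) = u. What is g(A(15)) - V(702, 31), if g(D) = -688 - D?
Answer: -23167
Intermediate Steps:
V(W, I) = W + I*W (V(W, I) = I*W + W = W + I*W)
g(A(15)) - V(702, 31) = (-688 - 1*15) - 702*(1 + 31) = (-688 - 15) - 702*32 = -703 - 1*22464 = -703 - 22464 = -23167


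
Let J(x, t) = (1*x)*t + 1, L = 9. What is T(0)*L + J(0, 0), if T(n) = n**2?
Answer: 1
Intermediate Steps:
J(x, t) = 1 + t*x (J(x, t) = x*t + 1 = t*x + 1 = 1 + t*x)
T(0)*L + J(0, 0) = 0**2*9 + (1 + 0*0) = 0*9 + (1 + 0) = 0 + 1 = 1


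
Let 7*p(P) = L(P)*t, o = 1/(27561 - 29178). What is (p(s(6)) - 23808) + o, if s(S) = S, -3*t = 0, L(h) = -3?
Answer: -38497537/1617 ≈ -23808.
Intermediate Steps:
t = 0 (t = -1/3*0 = 0)
o = -1/1617 (o = 1/(-1617) = -1/1617 ≈ -0.00061843)
p(P) = 0 (p(P) = (-3*0)/7 = (1/7)*0 = 0)
(p(s(6)) - 23808) + o = (0 - 23808) - 1/1617 = -23808 - 1/1617 = -38497537/1617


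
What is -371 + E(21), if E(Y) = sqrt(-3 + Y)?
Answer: -371 + 3*sqrt(2) ≈ -366.76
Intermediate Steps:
-371 + E(21) = -371 + sqrt(-3 + 21) = -371 + sqrt(18) = -371 + 3*sqrt(2)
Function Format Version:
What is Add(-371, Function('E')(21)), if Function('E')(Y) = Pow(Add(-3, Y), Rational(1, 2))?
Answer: Add(-371, Mul(3, Pow(2, Rational(1, 2)))) ≈ -366.76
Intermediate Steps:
Add(-371, Function('E')(21)) = Add(-371, Pow(Add(-3, 21), Rational(1, 2))) = Add(-371, Pow(18, Rational(1, 2))) = Add(-371, Mul(3, Pow(2, Rational(1, 2))))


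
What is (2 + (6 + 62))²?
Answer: 4900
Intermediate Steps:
(2 + (6 + 62))² = (2 + 68)² = 70² = 4900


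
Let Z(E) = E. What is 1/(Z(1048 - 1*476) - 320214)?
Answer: -1/319642 ≈ -3.1285e-6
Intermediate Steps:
1/(Z(1048 - 1*476) - 320214) = 1/((1048 - 1*476) - 320214) = 1/((1048 - 476) - 320214) = 1/(572 - 320214) = 1/(-319642) = -1/319642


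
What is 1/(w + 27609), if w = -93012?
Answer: -1/65403 ≈ -1.5290e-5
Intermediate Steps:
1/(w + 27609) = 1/(-93012 + 27609) = 1/(-65403) = -1/65403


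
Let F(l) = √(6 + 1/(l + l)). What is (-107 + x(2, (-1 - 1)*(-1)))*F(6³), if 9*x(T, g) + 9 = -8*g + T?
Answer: -493*√7779/162 ≈ -268.41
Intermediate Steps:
F(l) = √(6 + 1/(2*l))
x(T, g) = -1 - 8*g/9 + T/9 (x(T, g) = -1 + (-8*g + T)/9 = -1 + (T - 8*g)/9 = -1 + (-8*g/9 + T/9) = -1 - 8*g/9 + T/9)
(-107 + x(2, (-1 - 1)*(-1)))*F(6³) = (-107 + (-1 - 8*(-1 - 1)*(-1)/9 + (⅑)*2))*(√(24 + 2/(6³))/2) = (-107 + (-1 - (-16)*(-1)/9 + 2/9))*(√(24 + 2/216)/2) = (-107 + (-1 - 8/9*2 + 2/9))*(√(24 + 2*(1/216))/2) = (-107 + (-1 - 16/9 + 2/9))*(√(24 + 1/108)/2) = (-107 - 23/9)*(√(2593/108)/2) = -493*√7779/18/9 = -493*√7779/162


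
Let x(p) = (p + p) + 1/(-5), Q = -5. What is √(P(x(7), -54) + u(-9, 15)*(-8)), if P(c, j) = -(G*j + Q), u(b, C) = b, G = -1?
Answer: √23 ≈ 4.7958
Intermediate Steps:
x(p) = -⅕ + 2*p (x(p) = 2*p - ⅕ = -⅕ + 2*p)
P(c, j) = 5 + j (P(c, j) = -(-j - 5) = -(-5 - j) = 5 + j)
√(P(x(7), -54) + u(-9, 15)*(-8)) = √((5 - 54) - 9*(-8)) = √(-49 + 72) = √23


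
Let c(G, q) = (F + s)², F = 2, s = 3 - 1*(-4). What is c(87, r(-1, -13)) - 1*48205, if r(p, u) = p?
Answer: -48124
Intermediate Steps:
s = 7 (s = 3 + 4 = 7)
c(G, q) = 81 (c(G, q) = (2 + 7)² = 9² = 81)
c(87, r(-1, -13)) - 1*48205 = 81 - 1*48205 = 81 - 48205 = -48124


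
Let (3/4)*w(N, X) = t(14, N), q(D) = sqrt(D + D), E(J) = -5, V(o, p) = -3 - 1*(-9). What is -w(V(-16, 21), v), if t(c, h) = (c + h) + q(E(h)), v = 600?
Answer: -80/3 - 4*I*sqrt(10)/3 ≈ -26.667 - 4.2164*I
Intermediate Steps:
V(o, p) = 6 (V(o, p) = -3 + 9 = 6)
q(D) = sqrt(2)*sqrt(D) (q(D) = sqrt(2*D) = sqrt(2)*sqrt(D))
t(c, h) = c + h + I*sqrt(10) (t(c, h) = (c + h) + sqrt(2)*sqrt(-5) = (c + h) + sqrt(2)*(I*sqrt(5)) = (c + h) + I*sqrt(10) = c + h + I*sqrt(10))
w(N, X) = 56/3 + 4*N/3 + 4*I*sqrt(10)/3 (w(N, X) = 4*(14 + N + I*sqrt(10))/3 = 56/3 + 4*N/3 + 4*I*sqrt(10)/3)
-w(V(-16, 21), v) = -(56/3 + (4/3)*6 + 4*I*sqrt(10)/3) = -(56/3 + 8 + 4*I*sqrt(10)/3) = -(80/3 + 4*I*sqrt(10)/3) = -80/3 - 4*I*sqrt(10)/3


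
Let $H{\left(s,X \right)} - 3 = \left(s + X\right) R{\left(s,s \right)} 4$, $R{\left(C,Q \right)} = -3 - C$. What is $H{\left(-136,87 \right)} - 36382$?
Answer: $-62447$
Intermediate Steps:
$H{\left(s,X \right)} = 3 + 4 \left(-3 - s\right) \left(X + s\right)$ ($H{\left(s,X \right)} = 3 + \left(s + X\right) \left(-3 - s\right) 4 = 3 + \left(X + s\right) \left(-3 - s\right) 4 = 3 + \left(-3 - s\right) \left(X + s\right) 4 = 3 + 4 \left(-3 - s\right) \left(X + s\right)$)
$H{\left(-136,87 \right)} - 36382 = \left(3 - 348 \left(3 - 136\right) - - 544 \left(3 - 136\right)\right) - 36382 = \left(3 - 348 \left(-133\right) - \left(-544\right) \left(-133\right)\right) - 36382 = \left(3 + 46284 - 72352\right) - 36382 = -26065 - 36382 = -62447$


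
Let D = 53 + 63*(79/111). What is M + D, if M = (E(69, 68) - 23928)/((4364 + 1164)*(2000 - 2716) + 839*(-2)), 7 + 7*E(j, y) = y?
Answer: 100345651935/1025569034 ≈ 97.844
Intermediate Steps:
E(j, y) = -1 + y/7
D = 3620/37 (D = 53 + 63*(79*(1/111)) = 53 + 63*(79/111) = 53 + 1659/37 = 3620/37 ≈ 97.838)
M = 167435/27718082 (M = ((-1 + (1/7)*68) - 23928)/((4364 + 1164)*(2000 - 2716) + 839*(-2)) = ((-1 + 68/7) - 23928)/(5528*(-716) - 1678) = (61/7 - 23928)/(-3958048 - 1678) = -167435/7/(-3959726) = -167435/7*(-1/3959726) = 167435/27718082 ≈ 0.0060406)
M + D = 167435/27718082 + 3620/37 = 100345651935/1025569034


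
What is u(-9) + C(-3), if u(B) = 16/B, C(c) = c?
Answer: -43/9 ≈ -4.7778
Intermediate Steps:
u(-9) + C(-3) = 16/(-9) - 3 = 16*(-⅑) - 3 = -16/9 - 3 = -43/9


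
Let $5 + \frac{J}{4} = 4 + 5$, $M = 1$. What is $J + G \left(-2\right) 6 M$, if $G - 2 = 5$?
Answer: $-68$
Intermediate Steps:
$G = 7$ ($G = 2 + 5 = 7$)
$J = 16$ ($J = -20 + 4 \left(4 + 5\right) = -20 + 4 \cdot 9 = -20 + 36 = 16$)
$J + G \left(-2\right) 6 M = 16 + 7 \left(-2\right) 6 \cdot 1 = 16 + 7 \left(\left(-12\right) 1\right) = 16 + 7 \left(-12\right) = 16 - 84 = -68$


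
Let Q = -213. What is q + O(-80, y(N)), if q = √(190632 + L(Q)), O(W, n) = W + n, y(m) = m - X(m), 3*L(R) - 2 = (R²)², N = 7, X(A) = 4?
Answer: -77 + √6176754177/3 ≈ 26120.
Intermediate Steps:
L(R) = ⅔ + R⁴/3 (L(R) = ⅔ + (R²)²/3 = ⅔ + R⁴/3)
y(m) = -4 + m (y(m) = m - 1*4 = m - 4 = -4 + m)
q = √6176754177/3 (q = √(190632 + (⅔ + (⅓)*(-213)⁴)) = √(190632 + (⅔ + (⅓)*2058346161)) = √(190632 + (⅔ + 686115387)) = √(190632 + 2058346163/3) = √(2058918059/3) = √6176754177/3 ≈ 26197.)
q + O(-80, y(N)) = √6176754177/3 + (-80 + (-4 + 7)) = √6176754177/3 + (-80 + 3) = √6176754177/3 - 77 = -77 + √6176754177/3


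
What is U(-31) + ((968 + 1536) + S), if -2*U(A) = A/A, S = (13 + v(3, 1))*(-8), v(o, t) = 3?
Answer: 4751/2 ≈ 2375.5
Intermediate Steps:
S = -128 (S = (13 + 3)*(-8) = 16*(-8) = -128)
U(A) = -½ (U(A) = -A/(2*A) = -½*1 = -½)
U(-31) + ((968 + 1536) + S) = -½ + ((968 + 1536) - 128) = -½ + (2504 - 128) = -½ + 2376 = 4751/2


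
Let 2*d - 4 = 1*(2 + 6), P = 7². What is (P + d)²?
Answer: 3025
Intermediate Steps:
P = 49
d = 6 (d = 2 + (1*(2 + 6))/2 = 2 + (1*8)/2 = 2 + (½)*8 = 2 + 4 = 6)
(P + d)² = (49 + 6)² = 55² = 3025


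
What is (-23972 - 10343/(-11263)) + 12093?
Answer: -133782834/11263 ≈ -11878.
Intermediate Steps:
(-23972 - 10343/(-11263)) + 12093 = (-23972 - 10343*(-1/11263)) + 12093 = (-23972 + 10343/11263) + 12093 = -269986293/11263 + 12093 = -133782834/11263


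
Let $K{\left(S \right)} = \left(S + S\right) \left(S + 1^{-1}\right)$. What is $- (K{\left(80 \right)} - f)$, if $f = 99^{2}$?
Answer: $-3159$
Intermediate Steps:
$K{\left(S \right)} = 2 S \left(1 + S\right)$ ($K{\left(S \right)} = 2 S \left(S + 1\right) = 2 S \left(1 + S\right)$)
$f = 9801$
$- (K{\left(80 \right)} - f) = - (2 \cdot 80 \left(1 + 80\right) - 9801) = - (2 \cdot 80 \cdot 81 - 9801) = - (12960 - 9801) = \left(-1\right) 3159 = -3159$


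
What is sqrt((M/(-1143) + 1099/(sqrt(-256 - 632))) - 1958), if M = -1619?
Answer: sqrt(-1555291466500 - 1967560581*I*sqrt(222))/28194 ≈ 0.41686 - 44.235*I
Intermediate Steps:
sqrt((M/(-1143) + 1099/(sqrt(-256 - 632))) - 1958) = sqrt((-1619/(-1143) + 1099/(sqrt(-256 - 632))) - 1958) = sqrt((-1619*(-1/1143) + 1099/(sqrt(-888))) - 1958) = sqrt((1619/1143 + 1099/((2*I*sqrt(222)))) - 1958) = sqrt((1619/1143 + 1099*(-I*sqrt(222)/444)) - 1958) = sqrt((1619/1143 - 1099*I*sqrt(222)/444) - 1958) = sqrt(-2236375/1143 - 1099*I*sqrt(222)/444)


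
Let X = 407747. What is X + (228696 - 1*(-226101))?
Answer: 862544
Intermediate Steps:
X + (228696 - 1*(-226101)) = 407747 + (228696 - 1*(-226101)) = 407747 + (228696 + 226101) = 407747 + 454797 = 862544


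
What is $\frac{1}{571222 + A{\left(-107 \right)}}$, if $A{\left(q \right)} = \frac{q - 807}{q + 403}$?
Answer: $\frac{148}{84540399} \approx 1.7506 \cdot 10^{-6}$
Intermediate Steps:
$A{\left(q \right)} = \frac{-807 + q}{403 + q}$
$\frac{1}{571222 + A{\left(-107 \right)}} = \frac{1}{571222 + \frac{-807 - 107}{403 - 107}} = \frac{1}{571222 + \frac{1}{296} \left(-914\right)} = \frac{1}{571222 - \frac{457}{148}} = \frac{1}{\frac{84540399}{148}} = \frac{148}{84540399}$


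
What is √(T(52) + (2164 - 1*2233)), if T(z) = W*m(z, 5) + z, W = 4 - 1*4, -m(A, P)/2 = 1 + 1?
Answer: I*√17 ≈ 4.1231*I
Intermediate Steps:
m(A, P) = -4 (m(A, P) = -2*(1 + 1) = -2*2 = -4)
W = 0 (W = 4 - 4 = 0)
T(z) = z (T(z) = 0*(-4) + z = 0 + z = z)
√(T(52) + (2164 - 1*2233)) = √(52 + (2164 - 1*2233)) = √(52 + (2164 - 2233)) = √(52 - 69) = √(-17) = I*√17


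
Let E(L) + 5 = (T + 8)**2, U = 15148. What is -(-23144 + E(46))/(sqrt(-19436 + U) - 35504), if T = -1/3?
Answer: -115283707/177263199 - 51953*I*sqrt(67)/354526398 ≈ -0.65035 - 0.0011995*I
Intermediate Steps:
T = -1/3 (T = -1*1/3 = -1/3 ≈ -0.33333)
E(L) = 484/9 (E(L) = -5 + (-1/3 + 8)**2 = -5 + (23/3)**2 = -5 + 529/9 = 484/9)
-(-23144 + E(46))/(sqrt(-19436 + U) - 35504) = -(-23144 + 484/9)/(sqrt(-19436 + 15148) - 35504) = -(-207812)/(9*(sqrt(-4288) - 35504)) = -(-207812)/(9*(8*I*sqrt(67) - 35504)) = -(-207812)/(9*(-35504 + 8*I*sqrt(67))) = 207812/(9*(-35504 + 8*I*sqrt(67)))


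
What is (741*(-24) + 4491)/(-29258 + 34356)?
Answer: -13293/5098 ≈ -2.6075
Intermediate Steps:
(741*(-24) + 4491)/(-29258 + 34356) = (-17784 + 4491)/5098 = -13293*1/5098 = -13293/5098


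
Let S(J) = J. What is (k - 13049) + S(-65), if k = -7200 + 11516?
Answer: -8798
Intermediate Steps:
k = 4316
(k - 13049) + S(-65) = (4316 - 13049) - 65 = -8733 - 65 = -8798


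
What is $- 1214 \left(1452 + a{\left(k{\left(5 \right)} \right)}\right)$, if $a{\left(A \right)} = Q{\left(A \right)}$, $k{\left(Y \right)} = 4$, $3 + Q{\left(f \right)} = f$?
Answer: $-1763942$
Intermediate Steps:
$Q{\left(f \right)} = -3 + f$
$a{\left(A \right)} = -3 + A$
$- 1214 \left(1452 + a{\left(k{\left(5 \right)} \right)}\right) = - 1214 \left(1452 + \left(-3 + 4\right)\right) = - 1214 \left(1452 + 1\right) = \left(-1214\right) 1453 = -1763942$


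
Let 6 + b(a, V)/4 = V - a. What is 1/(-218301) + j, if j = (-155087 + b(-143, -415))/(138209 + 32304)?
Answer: -34098568412/37223158413 ≈ -0.91606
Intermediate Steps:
b(a, V) = -24 - 4*a + 4*V (b(a, V) = -24 + 4*(V - a) = -24 + (-4*a + 4*V) = -24 - 4*a + 4*V)
j = -156199/170513 (j = (-155087 + (-24 - 4*(-143) + 4*(-415)))/(138209 + 32304) = (-155087 + (-24 + 572 - 1660))/170513 = (-155087 - 1112)*(1/170513) = -156199*1/170513 = -156199/170513 ≈ -0.91605)
1/(-218301) + j = 1/(-218301) - 156199/170513 = -1/218301 - 156199/170513 = -34098568412/37223158413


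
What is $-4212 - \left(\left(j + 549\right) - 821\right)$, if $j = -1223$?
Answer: $-2717$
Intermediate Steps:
$-4212 - \left(\left(j + 549\right) - 821\right) = -4212 - \left(\left(-1223 + 549\right) - 821\right) = -4212 - \left(-674 - 821\right) = -4212 - -1495 = -4212 + 1495 = -2717$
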